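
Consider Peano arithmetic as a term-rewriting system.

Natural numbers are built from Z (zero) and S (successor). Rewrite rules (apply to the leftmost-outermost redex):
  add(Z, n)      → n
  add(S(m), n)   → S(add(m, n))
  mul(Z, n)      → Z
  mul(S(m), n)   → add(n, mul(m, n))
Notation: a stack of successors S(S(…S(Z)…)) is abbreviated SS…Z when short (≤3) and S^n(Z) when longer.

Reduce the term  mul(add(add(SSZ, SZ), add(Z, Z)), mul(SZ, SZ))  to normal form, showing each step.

  start: mul(add(add(SSZ, SZ), add(Z, Z)), mul(SZ, SZ))
  [1] mul(add(S(add(SZ, SZ)), add(Z, Z)), mul(SZ, SZ))
  [2] mul(S(add(add(SZ, SZ), add(Z, Z))), mul(SZ, SZ))
  [3] add(mul(SZ, SZ), mul(add(add(SZ, SZ), add(Z, Z)), mul(SZ, SZ)))
  [4] add(add(SZ, mul(Z, SZ)), mul(add(add(SZ, SZ), add(Z, Z)), mul(SZ, SZ)))
  [5] add(S(add(Z, mul(Z, SZ))), mul(add(add(SZ, SZ), add(Z, Z)), mul(SZ, SZ)))
  [6] S(add(add(Z, mul(Z, SZ)), mul(add(add(SZ, SZ), add(Z, Z)), mul(SZ, SZ))))
  [7] S(add(mul(Z, SZ), mul(add(add(SZ, SZ), add(Z, Z)), mul(SZ, SZ))))
  [8] S(add(Z, mul(add(add(SZ, SZ), add(Z, Z)), mul(SZ, SZ))))
  [9] S(mul(add(add(SZ, SZ), add(Z, Z)), mul(SZ, SZ)))
  [10] S(mul(add(S(add(Z, SZ)), add(Z, Z)), mul(SZ, SZ)))
  [11] S(mul(S(add(add(Z, SZ), add(Z, Z))), mul(SZ, SZ)))
  [12] S(add(mul(SZ, SZ), mul(add(add(Z, SZ), add(Z, Z)), mul(SZ, SZ))))
  [13] S(add(add(SZ, mul(Z, SZ)), mul(add(add(Z, SZ), add(Z, Z)), mul(SZ, SZ))))
  [14] S(add(S(add(Z, mul(Z, SZ))), mul(add(add(Z, SZ), add(Z, Z)), mul(SZ, SZ))))
  [15] S(S(add(add(Z, mul(Z, SZ)), mul(add(add(Z, SZ), add(Z, Z)), mul(SZ, SZ)))))
  [16] S(S(add(mul(Z, SZ), mul(add(add(Z, SZ), add(Z, Z)), mul(SZ, SZ)))))
  [17] S(S(add(Z, mul(add(add(Z, SZ), add(Z, Z)), mul(SZ, SZ)))))
  [18] S(S(mul(add(add(Z, SZ), add(Z, Z)), mul(SZ, SZ))))
  [19] S(S(mul(add(SZ, add(Z, Z)), mul(SZ, SZ))))
  [20] S(S(mul(S(add(Z, add(Z, Z))), mul(SZ, SZ))))
  [21] S(S(add(mul(SZ, SZ), mul(add(Z, add(Z, Z)), mul(SZ, SZ)))))
  [22] S(S(add(add(SZ, mul(Z, SZ)), mul(add(Z, add(Z, Z)), mul(SZ, SZ)))))
  [23] S(S(add(S(add(Z, mul(Z, SZ))), mul(add(Z, add(Z, Z)), mul(SZ, SZ)))))
  [24] S(S(S(add(add(Z, mul(Z, SZ)), mul(add(Z, add(Z, Z)), mul(SZ, SZ))))))
  [25] S(S(S(add(mul(Z, SZ), mul(add(Z, add(Z, Z)), mul(SZ, SZ))))))
  [26] S(S(S(add(Z, mul(add(Z, add(Z, Z)), mul(SZ, SZ))))))
  [27] S(S(S(mul(add(Z, add(Z, Z)), mul(SZ, SZ)))))
  [28] S(S(S(mul(add(Z, Z), mul(SZ, SZ)))))
  [29] S(S(S(mul(Z, mul(SZ, SZ)))))
  [30] SSSZ

Answer: normal form = SSSZ  (in 30 steps)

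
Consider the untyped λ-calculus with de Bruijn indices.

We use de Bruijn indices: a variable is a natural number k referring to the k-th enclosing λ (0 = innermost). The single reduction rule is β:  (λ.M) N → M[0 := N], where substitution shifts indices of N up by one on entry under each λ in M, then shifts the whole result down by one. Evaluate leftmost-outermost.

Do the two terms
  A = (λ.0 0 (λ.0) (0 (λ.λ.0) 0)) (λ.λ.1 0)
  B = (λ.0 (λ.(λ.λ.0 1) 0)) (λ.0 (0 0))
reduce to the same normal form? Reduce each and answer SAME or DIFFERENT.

Answer: DIFFERENT — A ⇓ λ.0, B ⇓ λ.0 (λ.0 (λ.λ.0 1))

Derivation:
Term A:
  start: (λ.0 0 (λ.0) (0 (λ.λ.0) 0)) (λ.λ.1 0)
  [1] (λ.λ.1 0) (λ.λ.1 0) (λ.0) ((λ.λ.1 0) (λ.λ.0) (λ.λ.1 0))
  [2] (λ.(λ.λ.1 0) 0) (λ.0) ((λ.λ.1 0) (λ.λ.0) (λ.λ.1 0))
  [3] (λ.λ.1 0) (λ.0) ((λ.λ.1 0) (λ.λ.0) (λ.λ.1 0))
  [4] (λ.(λ.0) 0) ((λ.λ.1 0) (λ.λ.0) (λ.λ.1 0))
  [5] (λ.0) ((λ.λ.1 0) (λ.λ.0) (λ.λ.1 0))
  [6] (λ.λ.1 0) (λ.λ.0) (λ.λ.1 0)
  [7] (λ.(λ.λ.0) 0) (λ.λ.1 0)
  [8] (λ.λ.0) (λ.λ.1 0)
  [9] λ.0

Term B:
  start: (λ.0 (λ.(λ.λ.0 1) 0)) (λ.0 (0 0))
  [1] (λ.0 (0 0)) (λ.(λ.λ.0 1) 0)
  [2] (λ.(λ.λ.0 1) 0) ((λ.(λ.λ.0 1) 0) (λ.(λ.λ.0 1) 0))
  [3] (λ.λ.0 1) ((λ.(λ.λ.0 1) 0) (λ.(λ.λ.0 1) 0))
  [4] λ.0 ((λ.(λ.λ.0 1) 0) (λ.(λ.λ.0 1) 0))
  [5] λ.0 ((λ.λ.0 1) (λ.(λ.λ.0 1) 0))
  [6] λ.0 (λ.0 (λ.(λ.λ.0 1) 0))
  [7] λ.0 (λ.0 (λ.λ.0 1))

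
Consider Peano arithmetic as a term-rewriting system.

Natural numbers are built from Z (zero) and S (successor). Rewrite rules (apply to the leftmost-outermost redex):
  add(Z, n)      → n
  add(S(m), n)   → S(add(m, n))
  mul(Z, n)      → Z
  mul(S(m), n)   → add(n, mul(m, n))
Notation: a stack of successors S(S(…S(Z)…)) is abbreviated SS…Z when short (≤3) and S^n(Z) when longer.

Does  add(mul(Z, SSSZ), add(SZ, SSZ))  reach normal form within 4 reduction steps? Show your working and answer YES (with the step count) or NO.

Answer: YES — reaches normal form SSSZ in 4 ≤ 4 steps

Derivation:
  start: add(mul(Z, SSSZ), add(SZ, SSZ))
  [1] add(Z, add(SZ, SSZ))
  [2] add(SZ, SSZ)
  [3] S(add(Z, SSZ))
  [4] SSSZ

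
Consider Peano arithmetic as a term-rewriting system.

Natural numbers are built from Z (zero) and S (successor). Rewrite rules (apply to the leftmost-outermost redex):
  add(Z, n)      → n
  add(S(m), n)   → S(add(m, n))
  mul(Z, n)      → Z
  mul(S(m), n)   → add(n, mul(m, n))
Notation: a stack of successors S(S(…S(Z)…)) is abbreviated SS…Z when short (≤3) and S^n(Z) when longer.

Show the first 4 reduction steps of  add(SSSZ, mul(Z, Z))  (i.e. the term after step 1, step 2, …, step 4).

  start: add(SSSZ, mul(Z, Z))
  [1] S(add(SSZ, mul(Z, Z)))
  [2] S(S(add(SZ, mul(Z, Z))))
  [3] S(S(S(add(Z, mul(Z, Z)))))
  [4] S(S(S(mul(Z, Z))))

Answer: after 4 steps: S(S(S(mul(Z, Z))))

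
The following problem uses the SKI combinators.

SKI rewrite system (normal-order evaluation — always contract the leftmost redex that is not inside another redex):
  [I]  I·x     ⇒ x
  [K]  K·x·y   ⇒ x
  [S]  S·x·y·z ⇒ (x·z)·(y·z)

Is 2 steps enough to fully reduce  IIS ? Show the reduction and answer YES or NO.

Answer: YES — reaches normal form S in 2 ≤ 2 steps

Reduction:
  start: IIS
  [1] IS
  [2] S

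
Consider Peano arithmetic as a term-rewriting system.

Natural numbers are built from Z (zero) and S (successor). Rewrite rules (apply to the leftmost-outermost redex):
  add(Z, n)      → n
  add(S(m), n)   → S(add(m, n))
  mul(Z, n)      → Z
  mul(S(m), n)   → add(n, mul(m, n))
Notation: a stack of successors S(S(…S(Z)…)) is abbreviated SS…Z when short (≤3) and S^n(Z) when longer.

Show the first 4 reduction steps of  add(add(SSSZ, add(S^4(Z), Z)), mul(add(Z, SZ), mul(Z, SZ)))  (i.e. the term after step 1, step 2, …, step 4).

Answer: after 4 steps: S(S(add(add(SZ, add(S^4(Z), Z)), mul(add(Z, SZ), mul(Z, SZ)))))

Working:
  start: add(add(SSSZ, add(S^4(Z), Z)), mul(add(Z, SZ), mul(Z, SZ)))
  step 1: add(S(add(SSZ, add(S^4(Z), Z))), mul(add(Z, SZ), mul(Z, SZ)))
  step 2: S(add(add(SSZ, add(S^4(Z), Z)), mul(add(Z, SZ), mul(Z, SZ))))
  step 3: S(add(S(add(SZ, add(S^4(Z), Z))), mul(add(Z, SZ), mul(Z, SZ))))
  step 4: S(S(add(add(SZ, add(S^4(Z), Z)), mul(add(Z, SZ), mul(Z, SZ)))))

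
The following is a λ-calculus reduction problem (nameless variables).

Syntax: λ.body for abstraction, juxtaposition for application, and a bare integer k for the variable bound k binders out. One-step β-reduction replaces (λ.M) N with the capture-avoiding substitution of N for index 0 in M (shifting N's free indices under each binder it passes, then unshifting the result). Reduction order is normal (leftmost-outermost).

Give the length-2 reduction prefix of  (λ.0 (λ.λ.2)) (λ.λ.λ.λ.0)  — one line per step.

Answer: after 2 steps: λ.λ.λ.0

Derivation:
  start: (λ.0 (λ.λ.2)) (λ.λ.λ.λ.0)
  [1] (λ.λ.λ.λ.0) (λ.λ.λ.λ.λ.λ.0)
  [2] λ.λ.λ.0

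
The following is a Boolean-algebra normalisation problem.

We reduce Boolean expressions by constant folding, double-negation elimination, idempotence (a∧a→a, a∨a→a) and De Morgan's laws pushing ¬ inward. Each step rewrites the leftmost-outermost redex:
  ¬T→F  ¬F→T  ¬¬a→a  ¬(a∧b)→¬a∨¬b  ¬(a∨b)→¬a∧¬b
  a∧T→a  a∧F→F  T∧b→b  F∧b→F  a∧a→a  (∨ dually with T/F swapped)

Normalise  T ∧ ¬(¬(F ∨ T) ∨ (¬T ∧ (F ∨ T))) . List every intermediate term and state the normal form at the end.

  start: T ∧ ¬(¬(F ∨ T) ∨ (¬T ∧ (F ∨ T)))
  [1] ¬(¬(F ∨ T) ∨ (¬T ∧ (F ∨ T)))
  [2] ¬¬(F ∨ T) ∧ ¬(¬T ∧ (F ∨ T))
  [3] (F ∨ T) ∧ ¬(¬T ∧ (F ∨ T))
  [4] T ∧ ¬(¬T ∧ (F ∨ T))
  [5] ¬(¬T ∧ (F ∨ T))
  [6] ¬¬T ∨ ¬(F ∨ T)
  [7] T ∨ ¬(F ∨ T)
  [8] T

Answer: normal form = T  (in 8 steps)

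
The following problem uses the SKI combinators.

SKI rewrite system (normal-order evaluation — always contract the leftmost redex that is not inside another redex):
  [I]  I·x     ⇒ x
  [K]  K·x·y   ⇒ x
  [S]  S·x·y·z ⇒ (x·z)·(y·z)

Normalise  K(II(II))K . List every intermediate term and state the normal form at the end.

  start: K(II(II))K
  [1] II(II)
  [2] I(II)
  [3] II
  [4] I

Answer: normal form = I  (in 4 steps)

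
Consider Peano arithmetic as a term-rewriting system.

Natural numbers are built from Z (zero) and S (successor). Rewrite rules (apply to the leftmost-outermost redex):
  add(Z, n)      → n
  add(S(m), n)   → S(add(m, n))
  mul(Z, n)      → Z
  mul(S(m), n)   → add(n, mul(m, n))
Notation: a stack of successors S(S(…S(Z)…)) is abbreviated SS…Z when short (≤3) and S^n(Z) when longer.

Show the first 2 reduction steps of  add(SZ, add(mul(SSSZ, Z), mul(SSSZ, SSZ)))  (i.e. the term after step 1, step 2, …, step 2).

Answer: after 2 steps: S(add(mul(SSSZ, Z), mul(SSSZ, SSZ)))

Reduction:
  start: add(SZ, add(mul(SSSZ, Z), mul(SSSZ, SSZ)))
  step 1: S(add(Z, add(mul(SSSZ, Z), mul(SSSZ, SSZ))))
  step 2: S(add(mul(SSSZ, Z), mul(SSSZ, SSZ)))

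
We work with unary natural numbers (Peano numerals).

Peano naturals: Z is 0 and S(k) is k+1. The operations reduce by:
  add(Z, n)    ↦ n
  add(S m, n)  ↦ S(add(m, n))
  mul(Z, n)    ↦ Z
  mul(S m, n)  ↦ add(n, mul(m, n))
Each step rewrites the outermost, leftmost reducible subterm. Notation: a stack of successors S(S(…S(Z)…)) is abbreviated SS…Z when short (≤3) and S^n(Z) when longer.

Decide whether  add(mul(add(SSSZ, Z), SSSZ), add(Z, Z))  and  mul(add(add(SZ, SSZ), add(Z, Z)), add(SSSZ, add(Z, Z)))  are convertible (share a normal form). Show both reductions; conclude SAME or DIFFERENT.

Term A:
  start: add(mul(add(SSSZ, Z), SSSZ), add(Z, Z))
  →1  add(mul(S(add(SSZ, Z)), SSSZ), add(Z, Z))
  →2  add(add(SSSZ, mul(add(SSZ, Z), SSSZ)), add(Z, Z))
  →3  add(S(add(SSZ, mul(add(SSZ, Z), SSSZ))), add(Z, Z))
  →4  S(add(add(SSZ, mul(add(SSZ, Z), SSSZ)), add(Z, Z)))
  →5  S(add(S(add(SZ, mul(add(SSZ, Z), SSSZ))), add(Z, Z)))
  →6  S(S(add(add(SZ, mul(add(SSZ, Z), SSSZ)), add(Z, Z))))
  →7  S(S(add(S(add(Z, mul(add(SSZ, Z), SSSZ))), add(Z, Z))))
  →8  S(S(S(add(add(Z, mul(add(SSZ, Z), SSSZ)), add(Z, Z)))))
  →9  S(S(S(add(mul(add(SSZ, Z), SSSZ), add(Z, Z)))))
  →10  S(S(S(add(mul(S(add(SZ, Z)), SSSZ), add(Z, Z)))))
  →11  S(S(S(add(add(SSSZ, mul(add(SZ, Z), SSSZ)), add(Z, Z)))))
  →12  S(S(S(add(S(add(SSZ, mul(add(SZ, Z), SSSZ))), add(Z, Z)))))
  →13  S(S(S(S(add(add(SSZ, mul(add(SZ, Z), SSSZ)), add(Z, Z))))))
  →14  S(S(S(S(add(S(add(SZ, mul(add(SZ, Z), SSSZ))), add(Z, Z))))))
  →15  S(S(S(S(S(add(add(SZ, mul(add(SZ, Z), SSSZ)), add(Z, Z)))))))
  →16  S(S(S(S(S(add(S(add(Z, mul(add(SZ, Z), SSSZ))), add(Z, Z)))))))
  →17  S(S(S(S(S(S(add(add(Z, mul(add(SZ, Z), SSSZ)), add(Z, Z))))))))
  →18  S(S(S(S(S(S(add(mul(add(SZ, Z), SSSZ), add(Z, Z))))))))
  →19  S(S(S(S(S(S(add(mul(S(add(Z, Z)), SSSZ), add(Z, Z))))))))
  →20  S(S(S(S(S(S(add(add(SSSZ, mul(add(Z, Z), SSSZ)), add(Z, Z))))))))
  →21  S(S(S(S(S(S(add(S(add(SSZ, mul(add(Z, Z), SSSZ))), add(Z, Z))))))))
  →22  S(S(S(S(S(S(S(add(add(SSZ, mul(add(Z, Z), SSSZ)), add(Z, Z)))))))))
  →23  S(S(S(S(S(S(S(add(S(add(SZ, mul(add(Z, Z), SSSZ))), add(Z, Z)))))))))
  →24  S(S(S(S(S(S(S(S(add(add(SZ, mul(add(Z, Z), SSSZ)), add(Z, Z))))))))))
  →25  S(S(S(S(S(S(S(S(add(S(add(Z, mul(add(Z, Z), SSSZ))), add(Z, Z))))))))))
  →26  S(S(S(S(S(S(S(S(S(add(add(Z, mul(add(Z, Z), SSSZ)), add(Z, Z)))))))))))
  →27  S(S(S(S(S(S(S(S(S(add(mul(add(Z, Z), SSSZ), add(Z, Z)))))))))))
  →28  S(S(S(S(S(S(S(S(S(add(mul(Z, SSSZ), add(Z, Z)))))))))))
  →29  S(S(S(S(S(S(S(S(S(add(Z, add(Z, Z)))))))))))
  →30  S(S(S(S(S(S(S(S(S(add(Z, Z))))))))))
  →31  S^9(Z)

Term B:
  start: mul(add(add(SZ, SSZ), add(Z, Z)), add(SSSZ, add(Z, Z)))
  →1  mul(add(S(add(Z, SSZ)), add(Z, Z)), add(SSSZ, add(Z, Z)))
  →2  mul(S(add(add(Z, SSZ), add(Z, Z))), add(SSSZ, add(Z, Z)))
  →3  add(add(SSSZ, add(Z, Z)), mul(add(add(Z, SSZ), add(Z, Z)), add(SSSZ, add(Z, Z))))
  →4  add(S(add(SSZ, add(Z, Z))), mul(add(add(Z, SSZ), add(Z, Z)), add(SSSZ, add(Z, Z))))
  →5  S(add(add(SSZ, add(Z, Z)), mul(add(add(Z, SSZ), add(Z, Z)), add(SSSZ, add(Z, Z)))))
  →6  S(add(S(add(SZ, add(Z, Z))), mul(add(add(Z, SSZ), add(Z, Z)), add(SSSZ, add(Z, Z)))))
  →7  S(S(add(add(SZ, add(Z, Z)), mul(add(add(Z, SSZ), add(Z, Z)), add(SSSZ, add(Z, Z))))))
  →8  S(S(add(S(add(Z, add(Z, Z))), mul(add(add(Z, SSZ), add(Z, Z)), add(SSSZ, add(Z, Z))))))
  →9  S(S(S(add(add(Z, add(Z, Z)), mul(add(add(Z, SSZ), add(Z, Z)), add(SSSZ, add(Z, Z)))))))
  →10  S(S(S(add(add(Z, Z), mul(add(add(Z, SSZ), add(Z, Z)), add(SSSZ, add(Z, Z)))))))
  →11  S(S(S(add(Z, mul(add(add(Z, SSZ), add(Z, Z)), add(SSSZ, add(Z, Z)))))))
  →12  S(S(S(mul(add(add(Z, SSZ), add(Z, Z)), add(SSSZ, add(Z, Z))))))
  →13  S(S(S(mul(add(SSZ, add(Z, Z)), add(SSSZ, add(Z, Z))))))
  →14  S(S(S(mul(S(add(SZ, add(Z, Z))), add(SSSZ, add(Z, Z))))))
  →15  S(S(S(add(add(SSSZ, add(Z, Z)), mul(add(SZ, add(Z, Z)), add(SSSZ, add(Z, Z)))))))
  →16  S(S(S(add(S(add(SSZ, add(Z, Z))), mul(add(SZ, add(Z, Z)), add(SSSZ, add(Z, Z)))))))
  →17  S(S(S(S(add(add(SSZ, add(Z, Z)), mul(add(SZ, add(Z, Z)), add(SSSZ, add(Z, Z))))))))
  →18  S(S(S(S(add(S(add(SZ, add(Z, Z))), mul(add(SZ, add(Z, Z)), add(SSSZ, add(Z, Z))))))))
  →19  S(S(S(S(S(add(add(SZ, add(Z, Z)), mul(add(SZ, add(Z, Z)), add(SSSZ, add(Z, Z)))))))))
  →20  S(S(S(S(S(add(S(add(Z, add(Z, Z))), mul(add(SZ, add(Z, Z)), add(SSSZ, add(Z, Z)))))))))
  →21  S(S(S(S(S(S(add(add(Z, add(Z, Z)), mul(add(SZ, add(Z, Z)), add(SSSZ, add(Z, Z))))))))))
  →22  S(S(S(S(S(S(add(add(Z, Z), mul(add(SZ, add(Z, Z)), add(SSSZ, add(Z, Z))))))))))
  →23  S(S(S(S(S(S(add(Z, mul(add(SZ, add(Z, Z)), add(SSSZ, add(Z, Z))))))))))
  →24  S(S(S(S(S(S(mul(add(SZ, add(Z, Z)), add(SSSZ, add(Z, Z)))))))))
  →25  S(S(S(S(S(S(mul(S(add(Z, add(Z, Z))), add(SSSZ, add(Z, Z)))))))))
  →26  S(S(S(S(S(S(add(add(SSSZ, add(Z, Z)), mul(add(Z, add(Z, Z)), add(SSSZ, add(Z, Z))))))))))
  →27  S(S(S(S(S(S(add(S(add(SSZ, add(Z, Z))), mul(add(Z, add(Z, Z)), add(SSSZ, add(Z, Z))))))))))
  →28  S(S(S(S(S(S(S(add(add(SSZ, add(Z, Z)), mul(add(Z, add(Z, Z)), add(SSSZ, add(Z, Z)))))))))))
  →29  S(S(S(S(S(S(S(add(S(add(SZ, add(Z, Z))), mul(add(Z, add(Z, Z)), add(SSSZ, add(Z, Z)))))))))))
  →30  S(S(S(S(S(S(S(S(add(add(SZ, add(Z, Z)), mul(add(Z, add(Z, Z)), add(SSSZ, add(Z, Z))))))))))))
  →31  S(S(S(S(S(S(S(S(add(S(add(Z, add(Z, Z))), mul(add(Z, add(Z, Z)), add(SSSZ, add(Z, Z))))))))))))
  →32  S(S(S(S(S(S(S(S(S(add(add(Z, add(Z, Z)), mul(add(Z, add(Z, Z)), add(SSSZ, add(Z, Z)))))))))))))
  →33  S(S(S(S(S(S(S(S(S(add(add(Z, Z), mul(add(Z, add(Z, Z)), add(SSSZ, add(Z, Z)))))))))))))
  →34  S(S(S(S(S(S(S(S(S(add(Z, mul(add(Z, add(Z, Z)), add(SSSZ, add(Z, Z)))))))))))))
  →35  S(S(S(S(S(S(S(S(S(mul(add(Z, add(Z, Z)), add(SSSZ, add(Z, Z))))))))))))
  →36  S(S(S(S(S(S(S(S(S(mul(add(Z, Z), add(SSSZ, add(Z, Z))))))))))))
  →37  S(S(S(S(S(S(S(S(S(mul(Z, add(SSSZ, add(Z, Z))))))))))))
  →38  S^9(Z)

Answer: SAME — A ⇓ S^9(Z), B ⇓ S^9(Z)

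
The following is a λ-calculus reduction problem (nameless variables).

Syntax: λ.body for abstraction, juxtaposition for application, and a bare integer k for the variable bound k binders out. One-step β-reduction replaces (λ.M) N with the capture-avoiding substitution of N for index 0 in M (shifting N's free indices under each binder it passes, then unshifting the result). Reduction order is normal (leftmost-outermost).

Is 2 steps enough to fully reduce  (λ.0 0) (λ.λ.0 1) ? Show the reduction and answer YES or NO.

  start: (λ.0 0) (λ.λ.0 1)
  [1] (λ.λ.0 1) (λ.λ.0 1)
  [2] λ.0 (λ.λ.0 1)

Answer: YES — reaches normal form λ.0 (λ.λ.0 1) in 2 ≤ 2 steps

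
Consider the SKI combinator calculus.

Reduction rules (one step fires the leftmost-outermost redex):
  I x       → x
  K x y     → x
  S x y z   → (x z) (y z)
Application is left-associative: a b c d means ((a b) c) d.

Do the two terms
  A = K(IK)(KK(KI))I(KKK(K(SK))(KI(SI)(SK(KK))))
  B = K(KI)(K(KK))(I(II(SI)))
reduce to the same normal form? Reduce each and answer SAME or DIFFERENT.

Term A:
  start: K(IK)(KK(KI))I(KKK(K(SK))(KI(SI)(SK(KK))))
  →1  IKI(KKK(K(SK))(KI(SI)(SK(KK))))
  →2  KI(KKK(K(SK))(KI(SI)(SK(KK))))
  →3  I

Term B:
  start: K(KI)(K(KK))(I(II(SI)))
  →1  KI(I(II(SI)))
  →2  I

Answer: SAME — A ⇓ I, B ⇓ I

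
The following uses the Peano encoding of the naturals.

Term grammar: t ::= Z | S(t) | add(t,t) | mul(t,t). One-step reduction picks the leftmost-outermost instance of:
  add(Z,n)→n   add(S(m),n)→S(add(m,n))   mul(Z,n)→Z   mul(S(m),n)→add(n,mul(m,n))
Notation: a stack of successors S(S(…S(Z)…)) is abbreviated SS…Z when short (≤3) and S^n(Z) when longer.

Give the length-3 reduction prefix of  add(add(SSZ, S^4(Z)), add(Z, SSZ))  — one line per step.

Answer: after 3 steps: S(add(S(add(Z, S^4(Z))), add(Z, SSZ)))

Reduction:
  start: add(add(SSZ, S^4(Z)), add(Z, SSZ))
  [1] add(S(add(SZ, S^4(Z))), add(Z, SSZ))
  [2] S(add(add(SZ, S^4(Z)), add(Z, SSZ)))
  [3] S(add(S(add(Z, S^4(Z))), add(Z, SSZ)))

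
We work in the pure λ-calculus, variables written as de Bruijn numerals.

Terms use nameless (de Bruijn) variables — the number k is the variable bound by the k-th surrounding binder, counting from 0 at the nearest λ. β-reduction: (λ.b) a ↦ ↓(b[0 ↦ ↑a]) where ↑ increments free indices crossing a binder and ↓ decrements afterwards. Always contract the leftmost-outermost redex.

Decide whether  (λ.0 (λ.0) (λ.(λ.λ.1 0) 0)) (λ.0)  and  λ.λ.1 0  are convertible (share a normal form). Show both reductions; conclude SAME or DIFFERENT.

Term A:
  start: (λ.0 (λ.0) (λ.(λ.λ.1 0) 0)) (λ.0)
  [1] (λ.0) (λ.0) (λ.(λ.λ.1 0) 0)
  [2] (λ.0) (λ.(λ.λ.1 0) 0)
  [3] λ.(λ.λ.1 0) 0
  [4] λ.λ.1 0

Term B:
  start: λ.λ.1 0

Answer: SAME — A ⇓ λ.λ.1 0, B ⇓ λ.λ.1 0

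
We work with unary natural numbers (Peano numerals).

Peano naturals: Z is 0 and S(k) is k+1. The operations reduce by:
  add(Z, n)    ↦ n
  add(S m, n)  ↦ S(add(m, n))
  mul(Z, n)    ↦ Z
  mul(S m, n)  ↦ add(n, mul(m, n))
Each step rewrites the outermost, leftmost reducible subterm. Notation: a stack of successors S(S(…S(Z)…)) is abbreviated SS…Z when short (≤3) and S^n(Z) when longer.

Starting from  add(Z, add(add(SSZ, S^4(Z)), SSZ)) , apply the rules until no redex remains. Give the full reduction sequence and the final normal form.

Answer: normal form = S^8(Z)  (in 11 steps)

Working:
  start: add(Z, add(add(SSZ, S^4(Z)), SSZ))
  →1  add(add(SSZ, S^4(Z)), SSZ)
  →2  add(S(add(SZ, S^4(Z))), SSZ)
  →3  S(add(add(SZ, S^4(Z)), SSZ))
  →4  S(add(S(add(Z, S^4(Z))), SSZ))
  →5  S(S(add(add(Z, S^4(Z)), SSZ)))
  →6  S(S(add(S^4(Z), SSZ)))
  →7  S(S(S(add(SSSZ, SSZ))))
  →8  S(S(S(S(add(SSZ, SSZ)))))
  →9  S(S(S(S(S(add(SZ, SSZ))))))
  →10  S(S(S(S(S(S(add(Z, SSZ)))))))
  →11  S^8(Z)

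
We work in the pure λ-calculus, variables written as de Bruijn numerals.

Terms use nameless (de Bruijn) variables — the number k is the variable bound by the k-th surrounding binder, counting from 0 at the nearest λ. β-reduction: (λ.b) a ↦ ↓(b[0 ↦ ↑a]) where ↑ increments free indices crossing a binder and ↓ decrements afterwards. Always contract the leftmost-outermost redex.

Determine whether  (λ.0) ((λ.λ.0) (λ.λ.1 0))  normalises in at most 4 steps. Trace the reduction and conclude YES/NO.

Answer: YES — reaches normal form λ.0 in 2 ≤ 4 steps

Derivation:
  start: (λ.0) ((λ.λ.0) (λ.λ.1 0))
  [1] (λ.λ.0) (λ.λ.1 0)
  [2] λ.0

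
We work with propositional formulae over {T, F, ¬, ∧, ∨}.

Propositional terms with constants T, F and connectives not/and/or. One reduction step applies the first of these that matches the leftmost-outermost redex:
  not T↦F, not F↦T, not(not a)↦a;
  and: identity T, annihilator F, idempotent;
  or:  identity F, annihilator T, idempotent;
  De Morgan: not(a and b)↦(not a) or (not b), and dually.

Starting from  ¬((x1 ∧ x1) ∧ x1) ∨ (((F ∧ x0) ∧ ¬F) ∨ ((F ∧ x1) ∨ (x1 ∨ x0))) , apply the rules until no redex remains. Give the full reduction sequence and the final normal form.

Answer: normal form = ¬x1 ∨ (x1 ∨ x0)  (in 9 steps)

Derivation:
  start: ¬((x1 ∧ x1) ∧ x1) ∨ (((F ∧ x0) ∧ ¬F) ∨ ((F ∧ x1) ∨ (x1 ∨ x0)))
  →1  (¬(x1 ∧ x1) ∨ ¬x1) ∨ (((F ∧ x0) ∧ ¬F) ∨ ((F ∧ x1) ∨ (x1 ∨ x0)))
  →2  ((¬x1 ∨ ¬x1) ∨ ¬x1) ∨ (((F ∧ x0) ∧ ¬F) ∨ ((F ∧ x1) ∨ (x1 ∨ x0)))
  →3  (¬x1 ∨ ¬x1) ∨ (((F ∧ x0) ∧ ¬F) ∨ ((F ∧ x1) ∨ (x1 ∨ x0)))
  →4  ¬x1 ∨ (((F ∧ x0) ∧ ¬F) ∨ ((F ∧ x1) ∨ (x1 ∨ x0)))
  →5  ¬x1 ∨ ((F ∧ ¬F) ∨ ((F ∧ x1) ∨ (x1 ∨ x0)))
  →6  ¬x1 ∨ (F ∨ ((F ∧ x1) ∨ (x1 ∨ x0)))
  →7  ¬x1 ∨ ((F ∧ x1) ∨ (x1 ∨ x0))
  →8  ¬x1 ∨ (F ∨ (x1 ∨ x0))
  →9  ¬x1 ∨ (x1 ∨ x0)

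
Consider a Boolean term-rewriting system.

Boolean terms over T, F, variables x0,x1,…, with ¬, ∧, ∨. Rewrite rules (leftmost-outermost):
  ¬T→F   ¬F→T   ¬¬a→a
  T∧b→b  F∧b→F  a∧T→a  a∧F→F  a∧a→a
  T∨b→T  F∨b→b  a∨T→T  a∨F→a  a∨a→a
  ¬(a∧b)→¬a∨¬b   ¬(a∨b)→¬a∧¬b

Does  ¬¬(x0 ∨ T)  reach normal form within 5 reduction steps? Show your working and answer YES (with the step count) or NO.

  start: ¬¬(x0 ∨ T)
  →1  x0 ∨ T
  →2  T

Answer: YES — reaches normal form T in 2 ≤ 5 steps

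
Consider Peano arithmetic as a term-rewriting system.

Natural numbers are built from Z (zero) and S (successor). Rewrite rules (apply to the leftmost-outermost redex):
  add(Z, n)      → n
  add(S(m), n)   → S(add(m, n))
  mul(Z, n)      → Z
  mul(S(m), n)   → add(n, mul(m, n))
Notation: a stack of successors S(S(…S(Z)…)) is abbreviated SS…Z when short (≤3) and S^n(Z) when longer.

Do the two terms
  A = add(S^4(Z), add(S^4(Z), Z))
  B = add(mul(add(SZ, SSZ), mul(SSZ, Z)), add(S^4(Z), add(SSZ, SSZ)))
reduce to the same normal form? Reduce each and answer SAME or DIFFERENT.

Answer: SAME — A ⇓ S^8(Z), B ⇓ S^8(Z)

Derivation:
Term A:
  start: add(S^4(Z), add(S^4(Z), Z))
  step 1: S(add(SSSZ, add(S^4(Z), Z)))
  step 2: S(S(add(SSZ, add(S^4(Z), Z))))
  step 3: S(S(S(add(SZ, add(S^4(Z), Z)))))
  step 4: S(S(S(S(add(Z, add(S^4(Z), Z))))))
  step 5: S(S(S(S(add(S^4(Z), Z)))))
  step 6: S(S(S(S(S(add(SSSZ, Z))))))
  step 7: S(S(S(S(S(S(add(SSZ, Z)))))))
  step 8: S(S(S(S(S(S(S(add(SZ, Z))))))))
  step 9: S(S(S(S(S(S(S(S(add(Z, Z)))))))))
  step 10: S^8(Z)

Term B:
  start: add(mul(add(SZ, SSZ), mul(SSZ, Z)), add(S^4(Z), add(SSZ, SSZ)))
  step 1: add(mul(S(add(Z, SSZ)), mul(SSZ, Z)), add(S^4(Z), add(SSZ, SSZ)))
  step 2: add(add(mul(SSZ, Z), mul(add(Z, SSZ), mul(SSZ, Z))), add(S^4(Z), add(SSZ, SSZ)))
  step 3: add(add(add(Z, mul(SZ, Z)), mul(add(Z, SSZ), mul(SSZ, Z))), add(S^4(Z), add(SSZ, SSZ)))
  step 4: add(add(mul(SZ, Z), mul(add(Z, SSZ), mul(SSZ, Z))), add(S^4(Z), add(SSZ, SSZ)))
  step 5: add(add(add(Z, mul(Z, Z)), mul(add(Z, SSZ), mul(SSZ, Z))), add(S^4(Z), add(SSZ, SSZ)))
  step 6: add(add(mul(Z, Z), mul(add(Z, SSZ), mul(SSZ, Z))), add(S^4(Z), add(SSZ, SSZ)))
  step 7: add(add(Z, mul(add(Z, SSZ), mul(SSZ, Z))), add(S^4(Z), add(SSZ, SSZ)))
  step 8: add(mul(add(Z, SSZ), mul(SSZ, Z)), add(S^4(Z), add(SSZ, SSZ)))
  step 9: add(mul(SSZ, mul(SSZ, Z)), add(S^4(Z), add(SSZ, SSZ)))
  step 10: add(add(mul(SSZ, Z), mul(SZ, mul(SSZ, Z))), add(S^4(Z), add(SSZ, SSZ)))
  step 11: add(add(add(Z, mul(SZ, Z)), mul(SZ, mul(SSZ, Z))), add(S^4(Z), add(SSZ, SSZ)))
  step 12: add(add(mul(SZ, Z), mul(SZ, mul(SSZ, Z))), add(S^4(Z), add(SSZ, SSZ)))
  step 13: add(add(add(Z, mul(Z, Z)), mul(SZ, mul(SSZ, Z))), add(S^4(Z), add(SSZ, SSZ)))
  step 14: add(add(mul(Z, Z), mul(SZ, mul(SSZ, Z))), add(S^4(Z), add(SSZ, SSZ)))
  step 15: add(add(Z, mul(SZ, mul(SSZ, Z))), add(S^4(Z), add(SSZ, SSZ)))
  step 16: add(mul(SZ, mul(SSZ, Z)), add(S^4(Z), add(SSZ, SSZ)))
  step 17: add(add(mul(SSZ, Z), mul(Z, mul(SSZ, Z))), add(S^4(Z), add(SSZ, SSZ)))
  step 18: add(add(add(Z, mul(SZ, Z)), mul(Z, mul(SSZ, Z))), add(S^4(Z), add(SSZ, SSZ)))
  step 19: add(add(mul(SZ, Z), mul(Z, mul(SSZ, Z))), add(S^4(Z), add(SSZ, SSZ)))
  step 20: add(add(add(Z, mul(Z, Z)), mul(Z, mul(SSZ, Z))), add(S^4(Z), add(SSZ, SSZ)))
  step 21: add(add(mul(Z, Z), mul(Z, mul(SSZ, Z))), add(S^4(Z), add(SSZ, SSZ)))
  step 22: add(add(Z, mul(Z, mul(SSZ, Z))), add(S^4(Z), add(SSZ, SSZ)))
  step 23: add(mul(Z, mul(SSZ, Z)), add(S^4(Z), add(SSZ, SSZ)))
  step 24: add(Z, add(S^4(Z), add(SSZ, SSZ)))
  step 25: add(S^4(Z), add(SSZ, SSZ))
  step 26: S(add(SSSZ, add(SSZ, SSZ)))
  step 27: S(S(add(SSZ, add(SSZ, SSZ))))
  step 28: S(S(S(add(SZ, add(SSZ, SSZ)))))
  step 29: S(S(S(S(add(Z, add(SSZ, SSZ))))))
  step 30: S(S(S(S(add(SSZ, SSZ)))))
  step 31: S(S(S(S(S(add(SZ, SSZ))))))
  step 32: S(S(S(S(S(S(add(Z, SSZ)))))))
  step 33: S^8(Z)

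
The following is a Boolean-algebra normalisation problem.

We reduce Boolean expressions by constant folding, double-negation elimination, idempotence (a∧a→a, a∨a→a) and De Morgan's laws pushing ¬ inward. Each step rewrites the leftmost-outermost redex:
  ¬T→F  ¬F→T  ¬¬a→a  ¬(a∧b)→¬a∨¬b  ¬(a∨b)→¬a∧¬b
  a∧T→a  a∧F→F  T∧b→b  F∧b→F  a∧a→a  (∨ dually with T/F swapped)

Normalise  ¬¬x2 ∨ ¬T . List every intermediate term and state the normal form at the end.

Answer: normal form = x2  (in 3 steps)

Derivation:
  start: ¬¬x2 ∨ ¬T
  [1] x2 ∨ ¬T
  [2] x2 ∨ F
  [3] x2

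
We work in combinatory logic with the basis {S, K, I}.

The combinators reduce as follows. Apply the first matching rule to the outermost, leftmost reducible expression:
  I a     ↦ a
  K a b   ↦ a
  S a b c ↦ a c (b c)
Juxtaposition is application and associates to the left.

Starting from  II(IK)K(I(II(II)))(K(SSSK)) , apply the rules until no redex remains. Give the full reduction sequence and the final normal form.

  start: II(IK)K(I(II(II)))(K(SSSK))
  [1] I(IK)K(I(II(II)))(K(SSSK))
  [2] IKK(I(II(II)))(K(SSSK))
  [3] KK(I(II(II)))(K(SSSK))
  [4] K(K(SSSK))
  [5] K(K(SK(SK)))

Answer: normal form = K(K(SK(SK)))  (in 5 steps)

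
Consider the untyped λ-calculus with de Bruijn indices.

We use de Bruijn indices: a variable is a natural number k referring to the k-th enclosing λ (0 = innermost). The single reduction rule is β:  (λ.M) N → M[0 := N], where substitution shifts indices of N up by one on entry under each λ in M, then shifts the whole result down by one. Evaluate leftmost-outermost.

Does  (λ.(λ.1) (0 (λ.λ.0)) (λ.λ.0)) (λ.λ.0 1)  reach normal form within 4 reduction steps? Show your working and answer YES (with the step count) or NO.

Answer: YES — reaches normal form λ.0 (λ.λ.0) in 3 ≤ 4 steps

Working:
  start: (λ.(λ.1) (0 (λ.λ.0)) (λ.λ.0)) (λ.λ.0 1)
  step 1: (λ.λ.λ.0 1) ((λ.λ.0 1) (λ.λ.0)) (λ.λ.0)
  step 2: (λ.λ.0 1) (λ.λ.0)
  step 3: λ.0 (λ.λ.0)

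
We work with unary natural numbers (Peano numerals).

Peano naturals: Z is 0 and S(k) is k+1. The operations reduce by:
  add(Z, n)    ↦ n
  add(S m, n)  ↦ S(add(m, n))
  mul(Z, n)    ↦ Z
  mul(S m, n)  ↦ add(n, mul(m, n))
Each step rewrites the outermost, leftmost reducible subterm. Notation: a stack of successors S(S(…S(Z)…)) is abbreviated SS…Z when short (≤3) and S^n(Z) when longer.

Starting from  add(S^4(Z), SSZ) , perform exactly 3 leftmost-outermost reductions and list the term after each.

  start: add(S^4(Z), SSZ)
  [1] S(add(SSSZ, SSZ))
  [2] S(S(add(SSZ, SSZ)))
  [3] S(S(S(add(SZ, SSZ))))

Answer: after 3 steps: S(S(S(add(SZ, SSZ))))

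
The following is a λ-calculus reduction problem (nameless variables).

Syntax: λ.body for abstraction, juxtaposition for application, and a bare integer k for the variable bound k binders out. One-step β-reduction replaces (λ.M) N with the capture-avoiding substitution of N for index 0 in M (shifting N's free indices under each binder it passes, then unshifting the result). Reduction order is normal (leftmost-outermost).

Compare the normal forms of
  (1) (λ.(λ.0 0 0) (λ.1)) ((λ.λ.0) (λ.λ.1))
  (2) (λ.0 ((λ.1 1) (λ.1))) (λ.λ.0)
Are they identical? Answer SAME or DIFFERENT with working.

Term A:
  start: (λ.(λ.0 0 0) (λ.1)) ((λ.λ.0) (λ.λ.1))
  step 1: (λ.0 0 0) (λ.(λ.λ.0) (λ.λ.1))
  step 2: (λ.(λ.λ.0) (λ.λ.1)) (λ.(λ.λ.0) (λ.λ.1)) (λ.(λ.λ.0) (λ.λ.1))
  step 3: (λ.λ.0) (λ.λ.1) (λ.(λ.λ.0) (λ.λ.1))
  step 4: (λ.0) (λ.(λ.λ.0) (λ.λ.1))
  step 5: λ.(λ.λ.0) (λ.λ.1)
  step 6: λ.λ.0

Term B:
  start: (λ.0 ((λ.1 1) (λ.1))) (λ.λ.0)
  step 1: (λ.λ.0) ((λ.(λ.λ.0) (λ.λ.0)) (λ.λ.λ.0))
  step 2: λ.0

Answer: DIFFERENT — A ⇓ λ.λ.0, B ⇓ λ.0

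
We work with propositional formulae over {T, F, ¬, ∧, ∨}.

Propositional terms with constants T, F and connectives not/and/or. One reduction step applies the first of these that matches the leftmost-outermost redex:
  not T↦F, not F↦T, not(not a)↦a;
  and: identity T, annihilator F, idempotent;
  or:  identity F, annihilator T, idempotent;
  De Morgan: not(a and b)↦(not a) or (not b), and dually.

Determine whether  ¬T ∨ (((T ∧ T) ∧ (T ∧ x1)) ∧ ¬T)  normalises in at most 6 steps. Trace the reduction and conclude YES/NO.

Answer: NO — after 6 steps the term is x1 ∧ F, not yet normal

Derivation:
  start: ¬T ∨ (((T ∧ T) ∧ (T ∧ x1)) ∧ ¬T)
  step 1: F ∨ (((T ∧ T) ∧ (T ∧ x1)) ∧ ¬T)
  step 2: ((T ∧ T) ∧ (T ∧ x1)) ∧ ¬T
  step 3: (T ∧ (T ∧ x1)) ∧ ¬T
  step 4: (T ∧ x1) ∧ ¬T
  step 5: x1 ∧ ¬T
  step 6: x1 ∧ F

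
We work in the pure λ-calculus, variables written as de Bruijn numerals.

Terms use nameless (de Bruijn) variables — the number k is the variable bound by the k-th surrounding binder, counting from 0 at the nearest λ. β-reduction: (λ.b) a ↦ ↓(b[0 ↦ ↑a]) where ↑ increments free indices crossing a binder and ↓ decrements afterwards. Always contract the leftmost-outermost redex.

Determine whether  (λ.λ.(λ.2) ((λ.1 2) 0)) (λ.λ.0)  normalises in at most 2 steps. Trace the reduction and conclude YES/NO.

  start: (λ.λ.(λ.2) ((λ.1 2) 0)) (λ.λ.0)
  step 1: λ.(λ.λ.λ.0) ((λ.1 (λ.λ.0)) 0)
  step 2: λ.λ.λ.0

Answer: YES — reaches normal form λ.λ.λ.0 in 2 ≤ 2 steps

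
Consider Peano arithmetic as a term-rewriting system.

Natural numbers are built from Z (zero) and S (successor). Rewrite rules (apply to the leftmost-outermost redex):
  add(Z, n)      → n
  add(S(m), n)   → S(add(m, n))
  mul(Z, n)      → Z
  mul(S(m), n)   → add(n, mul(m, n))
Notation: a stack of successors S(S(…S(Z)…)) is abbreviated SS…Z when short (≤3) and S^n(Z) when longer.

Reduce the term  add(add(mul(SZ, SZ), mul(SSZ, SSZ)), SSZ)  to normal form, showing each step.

Answer: normal form = S^7(Z)  (in 21 steps)

Reduction:
  start: add(add(mul(SZ, SZ), mul(SSZ, SSZ)), SSZ)
  →1  add(add(add(SZ, mul(Z, SZ)), mul(SSZ, SSZ)), SSZ)
  →2  add(add(S(add(Z, mul(Z, SZ))), mul(SSZ, SSZ)), SSZ)
  →3  add(S(add(add(Z, mul(Z, SZ)), mul(SSZ, SSZ))), SSZ)
  →4  S(add(add(add(Z, mul(Z, SZ)), mul(SSZ, SSZ)), SSZ))
  →5  S(add(add(mul(Z, SZ), mul(SSZ, SSZ)), SSZ))
  →6  S(add(add(Z, mul(SSZ, SSZ)), SSZ))
  →7  S(add(mul(SSZ, SSZ), SSZ))
  →8  S(add(add(SSZ, mul(SZ, SSZ)), SSZ))
  →9  S(add(S(add(SZ, mul(SZ, SSZ))), SSZ))
  →10  S(S(add(add(SZ, mul(SZ, SSZ)), SSZ)))
  →11  S(S(add(S(add(Z, mul(SZ, SSZ))), SSZ)))
  →12  S(S(S(add(add(Z, mul(SZ, SSZ)), SSZ))))
  →13  S(S(S(add(mul(SZ, SSZ), SSZ))))
  →14  S(S(S(add(add(SSZ, mul(Z, SSZ)), SSZ))))
  →15  S(S(S(add(S(add(SZ, mul(Z, SSZ))), SSZ))))
  →16  S(S(S(S(add(add(SZ, mul(Z, SSZ)), SSZ)))))
  →17  S(S(S(S(add(S(add(Z, mul(Z, SSZ))), SSZ)))))
  →18  S(S(S(S(S(add(add(Z, mul(Z, SSZ)), SSZ))))))
  →19  S(S(S(S(S(add(mul(Z, SSZ), SSZ))))))
  →20  S(S(S(S(S(add(Z, SSZ))))))
  →21  S^7(Z)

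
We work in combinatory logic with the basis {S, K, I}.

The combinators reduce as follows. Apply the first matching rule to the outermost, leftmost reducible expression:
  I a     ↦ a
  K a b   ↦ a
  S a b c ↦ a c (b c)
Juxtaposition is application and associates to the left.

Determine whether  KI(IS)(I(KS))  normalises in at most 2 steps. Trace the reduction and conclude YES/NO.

Answer: NO — after 2 steps the term is I(KS), not yet normal

Working:
  start: KI(IS)(I(KS))
  →1  I(I(KS))
  →2  I(KS)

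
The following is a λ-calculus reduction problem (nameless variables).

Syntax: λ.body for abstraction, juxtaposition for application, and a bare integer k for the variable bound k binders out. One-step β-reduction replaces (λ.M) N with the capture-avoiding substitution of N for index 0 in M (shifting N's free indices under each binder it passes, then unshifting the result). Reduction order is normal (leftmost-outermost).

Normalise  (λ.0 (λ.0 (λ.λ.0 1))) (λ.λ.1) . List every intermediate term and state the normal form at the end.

  start: (λ.0 (λ.0 (λ.λ.0 1))) (λ.λ.1)
  →1  (λ.λ.1) (λ.0 (λ.λ.0 1))
  →2  λ.λ.0 (λ.λ.0 1)

Answer: normal form = λ.λ.0 (λ.λ.0 1)  (in 2 steps)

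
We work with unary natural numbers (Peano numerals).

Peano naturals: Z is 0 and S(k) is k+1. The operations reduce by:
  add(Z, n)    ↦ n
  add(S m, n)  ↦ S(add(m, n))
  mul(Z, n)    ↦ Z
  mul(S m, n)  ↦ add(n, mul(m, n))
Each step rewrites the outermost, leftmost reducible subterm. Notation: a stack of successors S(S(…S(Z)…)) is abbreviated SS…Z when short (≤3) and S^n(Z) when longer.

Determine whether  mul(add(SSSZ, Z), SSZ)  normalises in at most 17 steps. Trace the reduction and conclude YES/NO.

Answer: YES — reaches normal form S^6(Z) in 17 ≤ 17 steps

Working:
  start: mul(add(SSSZ, Z), SSZ)
  →1  mul(S(add(SSZ, Z)), SSZ)
  →2  add(SSZ, mul(add(SSZ, Z), SSZ))
  →3  S(add(SZ, mul(add(SSZ, Z), SSZ)))
  →4  S(S(add(Z, mul(add(SSZ, Z), SSZ))))
  →5  S(S(mul(add(SSZ, Z), SSZ)))
  →6  S(S(mul(S(add(SZ, Z)), SSZ)))
  →7  S(S(add(SSZ, mul(add(SZ, Z), SSZ))))
  →8  S(S(S(add(SZ, mul(add(SZ, Z), SSZ)))))
  →9  S(S(S(S(add(Z, mul(add(SZ, Z), SSZ))))))
  →10  S(S(S(S(mul(add(SZ, Z), SSZ)))))
  →11  S(S(S(S(mul(S(add(Z, Z)), SSZ)))))
  →12  S(S(S(S(add(SSZ, mul(add(Z, Z), SSZ))))))
  →13  S(S(S(S(S(add(SZ, mul(add(Z, Z), SSZ)))))))
  →14  S(S(S(S(S(S(add(Z, mul(add(Z, Z), SSZ))))))))
  →15  S(S(S(S(S(S(mul(add(Z, Z), SSZ)))))))
  →16  S(S(S(S(S(S(mul(Z, SSZ)))))))
  →17  S^6(Z)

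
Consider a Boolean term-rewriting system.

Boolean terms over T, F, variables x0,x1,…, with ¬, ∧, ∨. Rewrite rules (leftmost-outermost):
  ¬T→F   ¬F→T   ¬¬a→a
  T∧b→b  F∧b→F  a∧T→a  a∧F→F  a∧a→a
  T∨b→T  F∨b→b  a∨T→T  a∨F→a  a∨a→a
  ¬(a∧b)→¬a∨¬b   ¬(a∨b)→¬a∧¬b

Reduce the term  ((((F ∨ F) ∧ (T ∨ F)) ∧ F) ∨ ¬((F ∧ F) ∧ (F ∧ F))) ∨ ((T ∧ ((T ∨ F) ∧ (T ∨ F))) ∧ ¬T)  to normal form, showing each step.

Answer: normal form = T  (in 8 steps)

Reduction:
  start: ((((F ∨ F) ∧ (T ∨ F)) ∧ F) ∨ ¬((F ∧ F) ∧ (F ∧ F))) ∨ ((T ∧ ((T ∨ F) ∧ (T ∨ F))) ∧ ¬T)
  step 1: (F ∨ ¬((F ∧ F) ∧ (F ∧ F))) ∨ ((T ∧ ((T ∨ F) ∧ (T ∨ F))) ∧ ¬T)
  step 2: ¬((F ∧ F) ∧ (F ∧ F)) ∨ ((T ∧ ((T ∨ F) ∧ (T ∨ F))) ∧ ¬T)
  step 3: (¬(F ∧ F) ∨ ¬(F ∧ F)) ∨ ((T ∧ ((T ∨ F) ∧ (T ∨ F))) ∧ ¬T)
  step 4: ¬(F ∧ F) ∨ ((T ∧ ((T ∨ F) ∧ (T ∨ F))) ∧ ¬T)
  step 5: (¬F ∨ ¬F) ∨ ((T ∧ ((T ∨ F) ∧ (T ∨ F))) ∧ ¬T)
  step 6: ¬F ∨ ((T ∧ ((T ∨ F) ∧ (T ∨ F))) ∧ ¬T)
  step 7: T ∨ ((T ∧ ((T ∨ F) ∧ (T ∨ F))) ∧ ¬T)
  step 8: T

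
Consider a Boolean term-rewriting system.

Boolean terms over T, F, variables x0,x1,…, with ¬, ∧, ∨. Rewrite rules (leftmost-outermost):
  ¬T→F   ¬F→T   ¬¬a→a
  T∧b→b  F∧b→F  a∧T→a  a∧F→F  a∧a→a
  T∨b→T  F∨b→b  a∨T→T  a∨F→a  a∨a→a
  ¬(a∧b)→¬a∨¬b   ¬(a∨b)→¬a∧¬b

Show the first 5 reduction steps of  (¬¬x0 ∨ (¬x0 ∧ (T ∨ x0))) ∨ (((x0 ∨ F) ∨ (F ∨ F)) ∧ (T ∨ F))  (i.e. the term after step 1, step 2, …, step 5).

  start: (¬¬x0 ∨ (¬x0 ∧ (T ∨ x0))) ∨ (((x0 ∨ F) ∨ (F ∨ F)) ∧ (T ∨ F))
  step 1: (x0 ∨ (¬x0 ∧ (T ∨ x0))) ∨ (((x0 ∨ F) ∨ (F ∨ F)) ∧ (T ∨ F))
  step 2: (x0 ∨ (¬x0 ∧ T)) ∨ (((x0 ∨ F) ∨ (F ∨ F)) ∧ (T ∨ F))
  step 3: (x0 ∨ ¬x0) ∨ (((x0 ∨ F) ∨ (F ∨ F)) ∧ (T ∨ F))
  step 4: (x0 ∨ ¬x0) ∨ ((x0 ∨ (F ∨ F)) ∧ (T ∨ F))
  step 5: (x0 ∨ ¬x0) ∨ ((x0 ∨ F) ∧ (T ∨ F))

Answer: after 5 steps: (x0 ∨ ¬x0) ∨ ((x0 ∨ F) ∧ (T ∨ F))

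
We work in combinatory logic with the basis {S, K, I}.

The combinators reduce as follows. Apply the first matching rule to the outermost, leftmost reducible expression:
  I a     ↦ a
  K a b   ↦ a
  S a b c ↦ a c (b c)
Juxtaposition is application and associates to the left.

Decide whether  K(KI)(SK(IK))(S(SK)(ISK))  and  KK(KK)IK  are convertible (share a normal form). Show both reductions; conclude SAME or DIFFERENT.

Term A:
  start: K(KI)(SK(IK))(S(SK)(ISK))
  [1] KI(S(SK)(ISK))
  [2] I

Term B:
  start: KK(KK)IK
  [1] KIK
  [2] I

Answer: SAME — A ⇓ I, B ⇓ I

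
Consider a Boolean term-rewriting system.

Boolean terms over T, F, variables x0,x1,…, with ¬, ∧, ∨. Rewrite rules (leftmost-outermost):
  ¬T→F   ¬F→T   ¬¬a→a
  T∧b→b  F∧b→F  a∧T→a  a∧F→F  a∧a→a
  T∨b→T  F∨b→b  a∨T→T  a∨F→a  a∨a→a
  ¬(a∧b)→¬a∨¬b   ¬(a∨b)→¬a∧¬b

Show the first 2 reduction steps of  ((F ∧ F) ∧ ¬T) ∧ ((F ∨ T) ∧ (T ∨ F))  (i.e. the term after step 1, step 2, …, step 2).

Answer: after 2 steps: F ∧ ((F ∨ T) ∧ (T ∨ F))

Reduction:
  start: ((F ∧ F) ∧ ¬T) ∧ ((F ∨ T) ∧ (T ∨ F))
  step 1: (F ∧ ¬T) ∧ ((F ∨ T) ∧ (T ∨ F))
  step 2: F ∧ ((F ∨ T) ∧ (T ∨ F))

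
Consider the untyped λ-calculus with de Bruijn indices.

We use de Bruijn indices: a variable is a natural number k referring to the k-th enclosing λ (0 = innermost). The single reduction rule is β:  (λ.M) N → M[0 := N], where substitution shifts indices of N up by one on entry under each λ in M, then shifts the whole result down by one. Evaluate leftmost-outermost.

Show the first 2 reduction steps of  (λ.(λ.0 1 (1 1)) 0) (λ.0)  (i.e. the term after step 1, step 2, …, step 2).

Answer: after 2 steps: (λ.0) (λ.0) ((λ.0) (λ.0))

Reduction:
  start: (λ.(λ.0 1 (1 1)) 0) (λ.0)
  step 1: (λ.0 (λ.0) ((λ.0) (λ.0))) (λ.0)
  step 2: (λ.0) (λ.0) ((λ.0) (λ.0))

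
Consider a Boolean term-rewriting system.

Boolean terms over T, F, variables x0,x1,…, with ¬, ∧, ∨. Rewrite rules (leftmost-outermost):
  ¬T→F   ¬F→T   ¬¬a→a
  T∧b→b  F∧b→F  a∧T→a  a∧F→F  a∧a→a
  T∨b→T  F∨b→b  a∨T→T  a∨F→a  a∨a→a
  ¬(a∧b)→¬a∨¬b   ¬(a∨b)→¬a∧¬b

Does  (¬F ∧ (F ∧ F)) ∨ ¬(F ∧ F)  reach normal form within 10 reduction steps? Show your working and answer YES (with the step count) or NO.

  start: (¬F ∧ (F ∧ F)) ∨ ¬(F ∧ F)
  →1  (T ∧ (F ∧ F)) ∨ ¬(F ∧ F)
  →2  (F ∧ F) ∨ ¬(F ∧ F)
  →3  F ∨ ¬(F ∧ F)
  →4  ¬(F ∧ F)
  →5  ¬F ∨ ¬F
  →6  ¬F
  →7  T

Answer: YES — reaches normal form T in 7 ≤ 10 steps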